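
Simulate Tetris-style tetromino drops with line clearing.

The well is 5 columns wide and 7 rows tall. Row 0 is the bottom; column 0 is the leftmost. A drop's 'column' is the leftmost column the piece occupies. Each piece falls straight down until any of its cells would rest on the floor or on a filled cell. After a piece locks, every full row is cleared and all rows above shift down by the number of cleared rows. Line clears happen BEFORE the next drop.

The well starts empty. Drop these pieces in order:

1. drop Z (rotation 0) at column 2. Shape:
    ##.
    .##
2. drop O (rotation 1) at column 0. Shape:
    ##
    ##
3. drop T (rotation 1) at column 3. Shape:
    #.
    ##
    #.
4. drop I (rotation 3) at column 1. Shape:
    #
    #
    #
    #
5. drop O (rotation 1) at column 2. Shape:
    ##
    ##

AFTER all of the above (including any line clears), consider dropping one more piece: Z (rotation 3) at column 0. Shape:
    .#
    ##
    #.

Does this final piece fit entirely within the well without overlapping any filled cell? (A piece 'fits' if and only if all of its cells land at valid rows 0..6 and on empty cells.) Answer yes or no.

Answer: no

Derivation:
Drop 1: Z rot0 at col 2 lands with bottom-row=0; cleared 0 line(s) (total 0); column heights now [0 0 2 2 1], max=2
Drop 2: O rot1 at col 0 lands with bottom-row=0; cleared 0 line(s) (total 0); column heights now [2 2 2 2 1], max=2
Drop 3: T rot1 at col 3 lands with bottom-row=2; cleared 0 line(s) (total 0); column heights now [2 2 2 5 4], max=5
Drop 4: I rot3 at col 1 lands with bottom-row=2; cleared 0 line(s) (total 0); column heights now [2 6 2 5 4], max=6
Drop 5: O rot1 at col 2 lands with bottom-row=5; cleared 0 line(s) (total 0); column heights now [2 6 7 7 4], max=7
Test piece Z rot3 at col 0 (width 2): heights before test = [2 6 7 7 4]; fits = False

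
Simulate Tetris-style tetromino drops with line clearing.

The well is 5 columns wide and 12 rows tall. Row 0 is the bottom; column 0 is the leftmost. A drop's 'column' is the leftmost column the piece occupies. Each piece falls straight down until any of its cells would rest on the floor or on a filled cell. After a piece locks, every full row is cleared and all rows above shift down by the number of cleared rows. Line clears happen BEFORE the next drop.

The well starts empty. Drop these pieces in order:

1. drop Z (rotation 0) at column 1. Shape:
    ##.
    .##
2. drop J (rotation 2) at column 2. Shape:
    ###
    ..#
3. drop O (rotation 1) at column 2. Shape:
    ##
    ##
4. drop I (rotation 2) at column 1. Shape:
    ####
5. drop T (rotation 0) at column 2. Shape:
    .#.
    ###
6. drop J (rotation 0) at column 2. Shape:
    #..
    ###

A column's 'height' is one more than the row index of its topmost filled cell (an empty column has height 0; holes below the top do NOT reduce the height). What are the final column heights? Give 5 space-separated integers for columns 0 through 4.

Answer: 0 6 10 9 9

Derivation:
Drop 1: Z rot0 at col 1 lands with bottom-row=0; cleared 0 line(s) (total 0); column heights now [0 2 2 1 0], max=2
Drop 2: J rot2 at col 2 lands with bottom-row=1; cleared 0 line(s) (total 0); column heights now [0 2 3 3 3], max=3
Drop 3: O rot1 at col 2 lands with bottom-row=3; cleared 0 line(s) (total 0); column heights now [0 2 5 5 3], max=5
Drop 4: I rot2 at col 1 lands with bottom-row=5; cleared 0 line(s) (total 0); column heights now [0 6 6 6 6], max=6
Drop 5: T rot0 at col 2 lands with bottom-row=6; cleared 0 line(s) (total 0); column heights now [0 6 7 8 7], max=8
Drop 6: J rot0 at col 2 lands with bottom-row=8; cleared 0 line(s) (total 0); column heights now [0 6 10 9 9], max=10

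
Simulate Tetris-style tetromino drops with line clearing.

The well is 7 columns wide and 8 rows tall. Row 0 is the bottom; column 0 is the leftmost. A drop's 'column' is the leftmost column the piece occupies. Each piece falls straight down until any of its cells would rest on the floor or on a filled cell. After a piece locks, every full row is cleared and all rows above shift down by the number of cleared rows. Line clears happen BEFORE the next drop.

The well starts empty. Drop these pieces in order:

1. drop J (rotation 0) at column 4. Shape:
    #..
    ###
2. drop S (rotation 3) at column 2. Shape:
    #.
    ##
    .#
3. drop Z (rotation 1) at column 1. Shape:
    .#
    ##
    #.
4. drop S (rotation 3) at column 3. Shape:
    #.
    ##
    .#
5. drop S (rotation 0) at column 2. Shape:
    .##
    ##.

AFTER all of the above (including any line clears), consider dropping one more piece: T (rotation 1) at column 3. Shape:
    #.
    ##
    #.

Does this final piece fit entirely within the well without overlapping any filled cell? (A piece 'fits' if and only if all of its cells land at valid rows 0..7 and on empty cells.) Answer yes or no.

Answer: no

Derivation:
Drop 1: J rot0 at col 4 lands with bottom-row=0; cleared 0 line(s) (total 0); column heights now [0 0 0 0 2 1 1], max=2
Drop 2: S rot3 at col 2 lands with bottom-row=0; cleared 0 line(s) (total 0); column heights now [0 0 3 2 2 1 1], max=3
Drop 3: Z rot1 at col 1 lands with bottom-row=2; cleared 0 line(s) (total 0); column heights now [0 4 5 2 2 1 1], max=5
Drop 4: S rot3 at col 3 lands with bottom-row=2; cleared 0 line(s) (total 0); column heights now [0 4 5 5 4 1 1], max=5
Drop 5: S rot0 at col 2 lands with bottom-row=5; cleared 0 line(s) (total 0); column heights now [0 4 6 7 7 1 1], max=7
Test piece T rot1 at col 3 (width 2): heights before test = [0 4 6 7 7 1 1]; fits = False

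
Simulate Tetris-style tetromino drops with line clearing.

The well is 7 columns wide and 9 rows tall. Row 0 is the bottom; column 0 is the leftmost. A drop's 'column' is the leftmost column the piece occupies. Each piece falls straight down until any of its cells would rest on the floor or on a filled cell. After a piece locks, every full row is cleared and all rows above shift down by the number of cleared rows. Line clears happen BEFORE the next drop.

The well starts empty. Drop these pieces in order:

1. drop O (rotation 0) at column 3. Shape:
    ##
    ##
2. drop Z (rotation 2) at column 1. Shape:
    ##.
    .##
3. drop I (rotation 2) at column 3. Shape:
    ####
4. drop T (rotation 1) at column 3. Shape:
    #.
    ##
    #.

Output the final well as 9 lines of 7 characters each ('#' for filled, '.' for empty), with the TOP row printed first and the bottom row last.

Answer: .......
.......
...#...
...##..
...#...
.######
..##...
...##..
...##..

Derivation:
Drop 1: O rot0 at col 3 lands with bottom-row=0; cleared 0 line(s) (total 0); column heights now [0 0 0 2 2 0 0], max=2
Drop 2: Z rot2 at col 1 lands with bottom-row=2; cleared 0 line(s) (total 0); column heights now [0 4 4 3 2 0 0], max=4
Drop 3: I rot2 at col 3 lands with bottom-row=3; cleared 0 line(s) (total 0); column heights now [0 4 4 4 4 4 4], max=4
Drop 4: T rot1 at col 3 lands with bottom-row=4; cleared 0 line(s) (total 0); column heights now [0 4 4 7 6 4 4], max=7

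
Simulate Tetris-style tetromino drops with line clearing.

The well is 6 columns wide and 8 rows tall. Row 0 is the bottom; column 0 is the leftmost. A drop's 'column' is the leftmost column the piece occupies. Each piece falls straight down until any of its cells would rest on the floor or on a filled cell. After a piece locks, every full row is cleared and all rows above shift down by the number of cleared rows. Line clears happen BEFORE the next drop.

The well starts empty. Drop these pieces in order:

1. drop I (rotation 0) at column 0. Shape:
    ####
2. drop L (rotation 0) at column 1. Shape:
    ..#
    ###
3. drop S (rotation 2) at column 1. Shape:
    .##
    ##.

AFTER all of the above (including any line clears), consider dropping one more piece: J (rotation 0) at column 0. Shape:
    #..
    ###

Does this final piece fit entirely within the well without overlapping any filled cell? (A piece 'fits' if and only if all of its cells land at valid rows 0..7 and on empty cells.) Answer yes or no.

Drop 1: I rot0 at col 0 lands with bottom-row=0; cleared 0 line(s) (total 0); column heights now [1 1 1 1 0 0], max=1
Drop 2: L rot0 at col 1 lands with bottom-row=1; cleared 0 line(s) (total 0); column heights now [1 2 2 3 0 0], max=3
Drop 3: S rot2 at col 1 lands with bottom-row=2; cleared 0 line(s) (total 0); column heights now [1 3 4 4 0 0], max=4
Test piece J rot0 at col 0 (width 3): heights before test = [1 3 4 4 0 0]; fits = True

Answer: yes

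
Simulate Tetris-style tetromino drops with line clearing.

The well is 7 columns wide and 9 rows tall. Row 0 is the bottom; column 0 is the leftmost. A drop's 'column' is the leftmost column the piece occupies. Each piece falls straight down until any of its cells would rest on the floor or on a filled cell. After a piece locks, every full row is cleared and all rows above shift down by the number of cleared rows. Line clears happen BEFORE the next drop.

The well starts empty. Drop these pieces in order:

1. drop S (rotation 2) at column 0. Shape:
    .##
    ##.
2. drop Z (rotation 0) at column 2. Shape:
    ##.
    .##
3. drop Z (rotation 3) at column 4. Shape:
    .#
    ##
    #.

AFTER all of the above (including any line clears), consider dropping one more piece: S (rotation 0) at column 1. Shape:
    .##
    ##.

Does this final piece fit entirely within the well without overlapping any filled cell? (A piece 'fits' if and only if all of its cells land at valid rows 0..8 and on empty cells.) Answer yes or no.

Answer: yes

Derivation:
Drop 1: S rot2 at col 0 lands with bottom-row=0; cleared 0 line(s) (total 0); column heights now [1 2 2 0 0 0 0], max=2
Drop 2: Z rot0 at col 2 lands with bottom-row=1; cleared 0 line(s) (total 0); column heights now [1 2 3 3 2 0 0], max=3
Drop 3: Z rot3 at col 4 lands with bottom-row=2; cleared 0 line(s) (total 0); column heights now [1 2 3 3 4 5 0], max=5
Test piece S rot0 at col 1 (width 3): heights before test = [1 2 3 3 4 5 0]; fits = True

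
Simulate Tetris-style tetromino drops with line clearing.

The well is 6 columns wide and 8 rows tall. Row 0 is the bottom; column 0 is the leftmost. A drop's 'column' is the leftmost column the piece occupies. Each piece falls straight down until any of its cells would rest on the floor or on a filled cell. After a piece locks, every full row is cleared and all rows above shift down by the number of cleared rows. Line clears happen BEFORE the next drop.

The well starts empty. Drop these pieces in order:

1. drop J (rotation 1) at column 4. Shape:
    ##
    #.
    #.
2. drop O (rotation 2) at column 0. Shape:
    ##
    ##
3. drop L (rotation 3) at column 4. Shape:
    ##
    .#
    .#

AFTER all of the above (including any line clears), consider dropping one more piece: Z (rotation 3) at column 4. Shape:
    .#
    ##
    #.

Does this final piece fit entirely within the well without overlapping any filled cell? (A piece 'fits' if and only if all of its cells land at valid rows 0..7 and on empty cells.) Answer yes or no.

Drop 1: J rot1 at col 4 lands with bottom-row=0; cleared 0 line(s) (total 0); column heights now [0 0 0 0 3 3], max=3
Drop 2: O rot2 at col 0 lands with bottom-row=0; cleared 0 line(s) (total 0); column heights now [2 2 0 0 3 3], max=3
Drop 3: L rot3 at col 4 lands with bottom-row=3; cleared 0 line(s) (total 0); column heights now [2 2 0 0 6 6], max=6
Test piece Z rot3 at col 4 (width 2): heights before test = [2 2 0 0 6 6]; fits = False

Answer: no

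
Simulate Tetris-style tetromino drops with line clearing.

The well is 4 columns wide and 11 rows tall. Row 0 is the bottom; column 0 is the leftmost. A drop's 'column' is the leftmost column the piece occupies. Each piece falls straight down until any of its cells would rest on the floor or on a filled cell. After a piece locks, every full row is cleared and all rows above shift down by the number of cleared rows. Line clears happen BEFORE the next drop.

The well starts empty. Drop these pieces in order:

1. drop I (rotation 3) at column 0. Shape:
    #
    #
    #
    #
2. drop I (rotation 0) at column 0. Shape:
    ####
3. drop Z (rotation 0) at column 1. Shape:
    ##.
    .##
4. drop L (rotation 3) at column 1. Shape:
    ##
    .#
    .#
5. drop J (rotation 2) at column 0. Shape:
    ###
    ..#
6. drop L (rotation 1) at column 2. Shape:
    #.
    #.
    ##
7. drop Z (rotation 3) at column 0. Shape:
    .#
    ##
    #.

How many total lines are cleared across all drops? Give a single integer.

Drop 1: I rot3 at col 0 lands with bottom-row=0; cleared 0 line(s) (total 0); column heights now [4 0 0 0], max=4
Drop 2: I rot0 at col 0 lands with bottom-row=4; cleared 1 line(s) (total 1); column heights now [4 0 0 0], max=4
Drop 3: Z rot0 at col 1 lands with bottom-row=0; cleared 0 line(s) (total 1); column heights now [4 2 2 1], max=4
Drop 4: L rot3 at col 1 lands with bottom-row=2; cleared 0 line(s) (total 1); column heights now [4 5 5 1], max=5
Drop 5: J rot2 at col 0 lands with bottom-row=5; cleared 0 line(s) (total 1); column heights now [7 7 7 1], max=7
Drop 6: L rot1 at col 2 lands with bottom-row=7; cleared 0 line(s) (total 1); column heights now [7 7 10 8], max=10
Drop 7: Z rot3 at col 0 lands with bottom-row=7; cleared 0 line(s) (total 1); column heights now [9 10 10 8], max=10

Answer: 1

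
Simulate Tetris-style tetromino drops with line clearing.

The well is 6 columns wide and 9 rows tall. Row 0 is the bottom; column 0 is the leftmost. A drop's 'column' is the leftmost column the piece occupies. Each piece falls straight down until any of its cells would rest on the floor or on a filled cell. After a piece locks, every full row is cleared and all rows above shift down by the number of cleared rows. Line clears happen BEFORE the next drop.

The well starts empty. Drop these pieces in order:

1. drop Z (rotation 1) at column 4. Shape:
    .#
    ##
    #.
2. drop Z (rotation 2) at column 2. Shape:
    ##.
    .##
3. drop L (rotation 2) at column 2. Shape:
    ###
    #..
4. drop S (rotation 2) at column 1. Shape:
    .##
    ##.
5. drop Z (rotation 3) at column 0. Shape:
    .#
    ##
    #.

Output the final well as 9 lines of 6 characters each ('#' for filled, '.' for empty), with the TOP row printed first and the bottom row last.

Answer: .#....
####..
###...
..###.
..#...
..##..
...###
....##
....#.

Derivation:
Drop 1: Z rot1 at col 4 lands with bottom-row=0; cleared 0 line(s) (total 0); column heights now [0 0 0 0 2 3], max=3
Drop 2: Z rot2 at col 2 lands with bottom-row=2; cleared 0 line(s) (total 0); column heights now [0 0 4 4 3 3], max=4
Drop 3: L rot2 at col 2 lands with bottom-row=4; cleared 0 line(s) (total 0); column heights now [0 0 6 6 6 3], max=6
Drop 4: S rot2 at col 1 lands with bottom-row=6; cleared 0 line(s) (total 0); column heights now [0 7 8 8 6 3], max=8
Drop 5: Z rot3 at col 0 lands with bottom-row=6; cleared 0 line(s) (total 0); column heights now [8 9 8 8 6 3], max=9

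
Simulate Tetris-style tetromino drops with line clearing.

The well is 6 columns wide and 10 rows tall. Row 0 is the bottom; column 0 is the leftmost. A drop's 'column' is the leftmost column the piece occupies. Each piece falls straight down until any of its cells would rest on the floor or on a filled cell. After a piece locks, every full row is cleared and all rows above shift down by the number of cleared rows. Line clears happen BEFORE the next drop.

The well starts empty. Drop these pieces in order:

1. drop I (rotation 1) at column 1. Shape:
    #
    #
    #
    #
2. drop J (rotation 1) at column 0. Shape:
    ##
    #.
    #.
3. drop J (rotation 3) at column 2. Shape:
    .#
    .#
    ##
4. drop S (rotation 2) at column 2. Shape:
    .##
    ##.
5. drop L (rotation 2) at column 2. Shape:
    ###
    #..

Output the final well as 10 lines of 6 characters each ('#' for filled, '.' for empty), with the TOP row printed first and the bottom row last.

Answer: ......
......
......
......
..###.
#####.
####..
##.#..
.#.#..
.###..

Derivation:
Drop 1: I rot1 at col 1 lands with bottom-row=0; cleared 0 line(s) (total 0); column heights now [0 4 0 0 0 0], max=4
Drop 2: J rot1 at col 0 lands with bottom-row=2; cleared 0 line(s) (total 0); column heights now [5 5 0 0 0 0], max=5
Drop 3: J rot3 at col 2 lands with bottom-row=0; cleared 0 line(s) (total 0); column heights now [5 5 1 3 0 0], max=5
Drop 4: S rot2 at col 2 lands with bottom-row=3; cleared 0 line(s) (total 0); column heights now [5 5 4 5 5 0], max=5
Drop 5: L rot2 at col 2 lands with bottom-row=4; cleared 0 line(s) (total 0); column heights now [5 5 6 6 6 0], max=6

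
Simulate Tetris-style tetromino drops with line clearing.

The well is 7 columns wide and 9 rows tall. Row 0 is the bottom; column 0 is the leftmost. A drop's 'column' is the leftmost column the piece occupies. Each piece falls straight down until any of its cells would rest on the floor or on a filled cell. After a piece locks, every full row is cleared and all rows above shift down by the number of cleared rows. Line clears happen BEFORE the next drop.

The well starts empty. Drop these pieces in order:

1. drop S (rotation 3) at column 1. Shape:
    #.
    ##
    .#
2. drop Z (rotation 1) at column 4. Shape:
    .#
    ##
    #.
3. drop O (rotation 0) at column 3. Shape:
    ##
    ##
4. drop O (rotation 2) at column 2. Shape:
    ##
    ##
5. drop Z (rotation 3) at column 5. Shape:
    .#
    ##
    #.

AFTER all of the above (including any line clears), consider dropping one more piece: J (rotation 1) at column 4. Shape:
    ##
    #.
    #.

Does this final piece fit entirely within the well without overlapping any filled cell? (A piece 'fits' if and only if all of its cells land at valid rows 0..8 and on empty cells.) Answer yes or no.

Drop 1: S rot3 at col 1 lands with bottom-row=0; cleared 0 line(s) (total 0); column heights now [0 3 2 0 0 0 0], max=3
Drop 2: Z rot1 at col 4 lands with bottom-row=0; cleared 0 line(s) (total 0); column heights now [0 3 2 0 2 3 0], max=3
Drop 3: O rot0 at col 3 lands with bottom-row=2; cleared 0 line(s) (total 0); column heights now [0 3 2 4 4 3 0], max=4
Drop 4: O rot2 at col 2 lands with bottom-row=4; cleared 0 line(s) (total 0); column heights now [0 3 6 6 4 3 0], max=6
Drop 5: Z rot3 at col 5 lands with bottom-row=3; cleared 0 line(s) (total 0); column heights now [0 3 6 6 4 5 6], max=6
Test piece J rot1 at col 4 (width 2): heights before test = [0 3 6 6 4 5 6]; fits = True

Answer: yes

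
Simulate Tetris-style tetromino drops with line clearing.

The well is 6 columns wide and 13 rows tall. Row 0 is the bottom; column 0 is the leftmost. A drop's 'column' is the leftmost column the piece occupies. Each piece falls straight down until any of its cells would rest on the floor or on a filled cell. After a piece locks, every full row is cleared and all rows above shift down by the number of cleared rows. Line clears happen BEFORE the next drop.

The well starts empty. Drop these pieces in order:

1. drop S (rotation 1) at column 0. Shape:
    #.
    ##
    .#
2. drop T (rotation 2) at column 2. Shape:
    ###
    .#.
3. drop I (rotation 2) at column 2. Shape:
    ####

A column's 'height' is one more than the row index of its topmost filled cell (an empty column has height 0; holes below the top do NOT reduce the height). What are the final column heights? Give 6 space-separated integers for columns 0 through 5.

Drop 1: S rot1 at col 0 lands with bottom-row=0; cleared 0 line(s) (total 0); column heights now [3 2 0 0 0 0], max=3
Drop 2: T rot2 at col 2 lands with bottom-row=0; cleared 0 line(s) (total 0); column heights now [3 2 2 2 2 0], max=3
Drop 3: I rot2 at col 2 lands with bottom-row=2; cleared 0 line(s) (total 0); column heights now [3 2 3 3 3 3], max=3

Answer: 3 2 3 3 3 3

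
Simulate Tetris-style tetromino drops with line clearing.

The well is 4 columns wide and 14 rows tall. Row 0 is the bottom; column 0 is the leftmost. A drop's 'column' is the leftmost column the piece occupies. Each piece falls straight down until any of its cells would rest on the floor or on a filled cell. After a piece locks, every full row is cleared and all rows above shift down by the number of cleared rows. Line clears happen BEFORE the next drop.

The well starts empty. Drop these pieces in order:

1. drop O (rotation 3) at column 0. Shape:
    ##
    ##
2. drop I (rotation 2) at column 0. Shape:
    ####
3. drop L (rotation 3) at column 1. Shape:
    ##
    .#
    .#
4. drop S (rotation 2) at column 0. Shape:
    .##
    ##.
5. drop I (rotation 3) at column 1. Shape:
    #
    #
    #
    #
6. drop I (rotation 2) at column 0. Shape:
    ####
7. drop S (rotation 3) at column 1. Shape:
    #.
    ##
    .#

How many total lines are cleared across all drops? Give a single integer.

Drop 1: O rot3 at col 0 lands with bottom-row=0; cleared 0 line(s) (total 0); column heights now [2 2 0 0], max=2
Drop 2: I rot2 at col 0 lands with bottom-row=2; cleared 1 line(s) (total 1); column heights now [2 2 0 0], max=2
Drop 3: L rot3 at col 1 lands with bottom-row=0; cleared 0 line(s) (total 1); column heights now [2 3 3 0], max=3
Drop 4: S rot2 at col 0 lands with bottom-row=3; cleared 0 line(s) (total 1); column heights now [4 5 5 0], max=5
Drop 5: I rot3 at col 1 lands with bottom-row=5; cleared 0 line(s) (total 1); column heights now [4 9 5 0], max=9
Drop 6: I rot2 at col 0 lands with bottom-row=9; cleared 1 line(s) (total 2); column heights now [4 9 5 0], max=9
Drop 7: S rot3 at col 1 lands with bottom-row=8; cleared 0 line(s) (total 2); column heights now [4 11 10 0], max=11

Answer: 2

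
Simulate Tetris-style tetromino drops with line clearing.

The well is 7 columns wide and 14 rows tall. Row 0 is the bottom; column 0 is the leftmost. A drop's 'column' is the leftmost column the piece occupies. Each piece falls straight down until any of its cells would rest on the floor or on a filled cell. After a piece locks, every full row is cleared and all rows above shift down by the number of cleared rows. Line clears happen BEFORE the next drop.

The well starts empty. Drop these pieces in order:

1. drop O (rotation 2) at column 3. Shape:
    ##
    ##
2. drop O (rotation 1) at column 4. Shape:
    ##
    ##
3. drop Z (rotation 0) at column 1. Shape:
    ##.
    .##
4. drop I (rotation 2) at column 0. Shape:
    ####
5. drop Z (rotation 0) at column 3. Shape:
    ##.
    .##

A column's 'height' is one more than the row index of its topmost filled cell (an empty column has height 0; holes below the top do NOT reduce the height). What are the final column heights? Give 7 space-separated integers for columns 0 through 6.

Drop 1: O rot2 at col 3 lands with bottom-row=0; cleared 0 line(s) (total 0); column heights now [0 0 0 2 2 0 0], max=2
Drop 2: O rot1 at col 4 lands with bottom-row=2; cleared 0 line(s) (total 0); column heights now [0 0 0 2 4 4 0], max=4
Drop 3: Z rot0 at col 1 lands with bottom-row=2; cleared 0 line(s) (total 0); column heights now [0 4 4 3 4 4 0], max=4
Drop 4: I rot2 at col 0 lands with bottom-row=4; cleared 0 line(s) (total 0); column heights now [5 5 5 5 4 4 0], max=5
Drop 5: Z rot0 at col 3 lands with bottom-row=4; cleared 0 line(s) (total 0); column heights now [5 5 5 6 6 5 0], max=6

Answer: 5 5 5 6 6 5 0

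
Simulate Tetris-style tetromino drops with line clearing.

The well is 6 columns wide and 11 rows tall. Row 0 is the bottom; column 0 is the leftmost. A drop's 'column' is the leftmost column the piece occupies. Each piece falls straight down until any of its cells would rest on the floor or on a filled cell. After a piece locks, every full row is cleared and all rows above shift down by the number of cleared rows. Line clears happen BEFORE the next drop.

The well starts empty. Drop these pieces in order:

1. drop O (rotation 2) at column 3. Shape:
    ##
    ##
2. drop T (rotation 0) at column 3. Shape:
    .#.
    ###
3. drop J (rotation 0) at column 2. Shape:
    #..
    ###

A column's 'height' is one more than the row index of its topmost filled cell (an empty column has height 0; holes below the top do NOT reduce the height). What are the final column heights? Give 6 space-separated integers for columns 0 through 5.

Answer: 0 0 6 5 5 3

Derivation:
Drop 1: O rot2 at col 3 lands with bottom-row=0; cleared 0 line(s) (total 0); column heights now [0 0 0 2 2 0], max=2
Drop 2: T rot0 at col 3 lands with bottom-row=2; cleared 0 line(s) (total 0); column heights now [0 0 0 3 4 3], max=4
Drop 3: J rot0 at col 2 lands with bottom-row=4; cleared 0 line(s) (total 0); column heights now [0 0 6 5 5 3], max=6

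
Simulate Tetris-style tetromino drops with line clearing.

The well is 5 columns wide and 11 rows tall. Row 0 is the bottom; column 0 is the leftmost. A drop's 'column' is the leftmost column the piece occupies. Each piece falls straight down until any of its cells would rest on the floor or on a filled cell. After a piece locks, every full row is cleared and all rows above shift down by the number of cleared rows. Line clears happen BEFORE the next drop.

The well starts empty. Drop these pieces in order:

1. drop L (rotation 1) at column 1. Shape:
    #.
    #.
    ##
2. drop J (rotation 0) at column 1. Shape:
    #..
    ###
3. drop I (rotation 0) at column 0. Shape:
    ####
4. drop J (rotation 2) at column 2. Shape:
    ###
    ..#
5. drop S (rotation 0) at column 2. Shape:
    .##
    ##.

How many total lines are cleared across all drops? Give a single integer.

Drop 1: L rot1 at col 1 lands with bottom-row=0; cleared 0 line(s) (total 0); column heights now [0 3 1 0 0], max=3
Drop 2: J rot0 at col 1 lands with bottom-row=3; cleared 0 line(s) (total 0); column heights now [0 5 4 4 0], max=5
Drop 3: I rot0 at col 0 lands with bottom-row=5; cleared 0 line(s) (total 0); column heights now [6 6 6 6 0], max=6
Drop 4: J rot2 at col 2 lands with bottom-row=5; cleared 1 line(s) (total 1); column heights now [0 5 6 6 6], max=6
Drop 5: S rot0 at col 2 lands with bottom-row=6; cleared 0 line(s) (total 1); column heights now [0 5 7 8 8], max=8

Answer: 1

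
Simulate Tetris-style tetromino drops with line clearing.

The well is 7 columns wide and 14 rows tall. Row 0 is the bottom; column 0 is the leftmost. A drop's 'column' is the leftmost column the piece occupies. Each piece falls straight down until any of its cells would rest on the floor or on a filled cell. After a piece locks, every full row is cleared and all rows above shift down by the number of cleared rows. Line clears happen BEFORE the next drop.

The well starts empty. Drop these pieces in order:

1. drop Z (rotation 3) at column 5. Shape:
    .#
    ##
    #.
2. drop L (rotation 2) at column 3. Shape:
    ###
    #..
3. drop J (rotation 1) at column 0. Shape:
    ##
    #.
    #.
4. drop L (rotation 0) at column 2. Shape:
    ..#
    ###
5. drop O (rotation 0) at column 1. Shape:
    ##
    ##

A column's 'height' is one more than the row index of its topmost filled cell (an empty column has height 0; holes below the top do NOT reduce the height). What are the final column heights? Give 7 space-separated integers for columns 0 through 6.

Answer: 3 6 6 4 5 3 3

Derivation:
Drop 1: Z rot3 at col 5 lands with bottom-row=0; cleared 0 line(s) (total 0); column heights now [0 0 0 0 0 2 3], max=3
Drop 2: L rot2 at col 3 lands with bottom-row=1; cleared 0 line(s) (total 0); column heights now [0 0 0 3 3 3 3], max=3
Drop 3: J rot1 at col 0 lands with bottom-row=0; cleared 0 line(s) (total 0); column heights now [3 3 0 3 3 3 3], max=3
Drop 4: L rot0 at col 2 lands with bottom-row=3; cleared 0 line(s) (total 0); column heights now [3 3 4 4 5 3 3], max=5
Drop 5: O rot0 at col 1 lands with bottom-row=4; cleared 0 line(s) (total 0); column heights now [3 6 6 4 5 3 3], max=6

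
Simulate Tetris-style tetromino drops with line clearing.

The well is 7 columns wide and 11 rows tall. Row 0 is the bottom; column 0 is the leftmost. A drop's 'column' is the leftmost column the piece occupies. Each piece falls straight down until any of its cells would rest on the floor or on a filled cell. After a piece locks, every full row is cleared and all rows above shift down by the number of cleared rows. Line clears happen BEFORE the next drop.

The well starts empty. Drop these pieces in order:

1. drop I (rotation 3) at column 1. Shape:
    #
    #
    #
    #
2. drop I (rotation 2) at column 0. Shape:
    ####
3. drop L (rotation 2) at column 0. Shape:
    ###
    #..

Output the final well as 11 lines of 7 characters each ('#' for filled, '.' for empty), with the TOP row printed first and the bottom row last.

Answer: .......
.......
.......
.......
###....
#......
####...
.#.....
.#.....
.#.....
.#.....

Derivation:
Drop 1: I rot3 at col 1 lands with bottom-row=0; cleared 0 line(s) (total 0); column heights now [0 4 0 0 0 0 0], max=4
Drop 2: I rot2 at col 0 lands with bottom-row=4; cleared 0 line(s) (total 0); column heights now [5 5 5 5 0 0 0], max=5
Drop 3: L rot2 at col 0 lands with bottom-row=5; cleared 0 line(s) (total 0); column heights now [7 7 7 5 0 0 0], max=7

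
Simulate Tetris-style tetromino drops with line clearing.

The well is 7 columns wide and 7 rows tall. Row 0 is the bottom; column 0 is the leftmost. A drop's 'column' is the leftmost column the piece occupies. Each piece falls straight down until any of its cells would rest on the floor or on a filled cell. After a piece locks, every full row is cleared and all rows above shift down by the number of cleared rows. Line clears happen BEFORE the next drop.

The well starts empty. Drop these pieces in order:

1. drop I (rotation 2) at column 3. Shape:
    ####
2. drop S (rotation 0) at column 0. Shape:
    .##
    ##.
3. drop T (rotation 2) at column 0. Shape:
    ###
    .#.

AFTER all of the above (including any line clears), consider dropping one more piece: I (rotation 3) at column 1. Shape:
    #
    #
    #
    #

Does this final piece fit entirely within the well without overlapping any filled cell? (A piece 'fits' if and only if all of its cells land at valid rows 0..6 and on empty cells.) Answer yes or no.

Drop 1: I rot2 at col 3 lands with bottom-row=0; cleared 0 line(s) (total 0); column heights now [0 0 0 1 1 1 1], max=1
Drop 2: S rot0 at col 0 lands with bottom-row=0; cleared 0 line(s) (total 0); column heights now [1 2 2 1 1 1 1], max=2
Drop 3: T rot2 at col 0 lands with bottom-row=2; cleared 0 line(s) (total 0); column heights now [4 4 4 1 1 1 1], max=4
Test piece I rot3 at col 1 (width 1): heights before test = [4 4 4 1 1 1 1]; fits = False

Answer: no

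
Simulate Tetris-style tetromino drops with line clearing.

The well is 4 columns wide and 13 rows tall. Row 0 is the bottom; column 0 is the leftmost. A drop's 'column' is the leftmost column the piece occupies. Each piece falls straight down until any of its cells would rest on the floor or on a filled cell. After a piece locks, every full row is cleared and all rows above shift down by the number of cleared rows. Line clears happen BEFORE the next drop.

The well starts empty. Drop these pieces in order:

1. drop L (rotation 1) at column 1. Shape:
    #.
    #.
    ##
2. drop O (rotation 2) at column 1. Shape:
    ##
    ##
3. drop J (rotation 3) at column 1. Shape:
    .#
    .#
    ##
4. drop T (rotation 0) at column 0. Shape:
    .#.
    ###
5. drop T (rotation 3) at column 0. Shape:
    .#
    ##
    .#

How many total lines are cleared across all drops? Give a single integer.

Drop 1: L rot1 at col 1 lands with bottom-row=0; cleared 0 line(s) (total 0); column heights now [0 3 1 0], max=3
Drop 2: O rot2 at col 1 lands with bottom-row=3; cleared 0 line(s) (total 0); column heights now [0 5 5 0], max=5
Drop 3: J rot3 at col 1 lands with bottom-row=5; cleared 0 line(s) (total 0); column heights now [0 6 8 0], max=8
Drop 4: T rot0 at col 0 lands with bottom-row=8; cleared 0 line(s) (total 0); column heights now [9 10 9 0], max=10
Drop 5: T rot3 at col 0 lands with bottom-row=10; cleared 0 line(s) (total 0); column heights now [12 13 9 0], max=13

Answer: 0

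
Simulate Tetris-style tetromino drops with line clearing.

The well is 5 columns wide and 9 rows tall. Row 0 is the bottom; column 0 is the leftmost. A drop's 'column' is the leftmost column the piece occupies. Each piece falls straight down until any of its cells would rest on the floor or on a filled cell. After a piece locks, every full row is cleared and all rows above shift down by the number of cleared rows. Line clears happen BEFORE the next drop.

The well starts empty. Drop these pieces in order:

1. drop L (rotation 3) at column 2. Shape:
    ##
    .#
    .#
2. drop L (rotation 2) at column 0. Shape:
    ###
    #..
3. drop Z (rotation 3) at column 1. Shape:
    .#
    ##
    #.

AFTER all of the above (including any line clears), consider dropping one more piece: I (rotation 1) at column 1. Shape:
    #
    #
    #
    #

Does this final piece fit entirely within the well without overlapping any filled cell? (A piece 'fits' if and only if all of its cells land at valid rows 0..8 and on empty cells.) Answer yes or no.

Drop 1: L rot3 at col 2 lands with bottom-row=0; cleared 0 line(s) (total 0); column heights now [0 0 3 3 0], max=3
Drop 2: L rot2 at col 0 lands with bottom-row=2; cleared 0 line(s) (total 0); column heights now [4 4 4 3 0], max=4
Drop 3: Z rot3 at col 1 lands with bottom-row=4; cleared 0 line(s) (total 0); column heights now [4 6 7 3 0], max=7
Test piece I rot1 at col 1 (width 1): heights before test = [4 6 7 3 0]; fits = False

Answer: no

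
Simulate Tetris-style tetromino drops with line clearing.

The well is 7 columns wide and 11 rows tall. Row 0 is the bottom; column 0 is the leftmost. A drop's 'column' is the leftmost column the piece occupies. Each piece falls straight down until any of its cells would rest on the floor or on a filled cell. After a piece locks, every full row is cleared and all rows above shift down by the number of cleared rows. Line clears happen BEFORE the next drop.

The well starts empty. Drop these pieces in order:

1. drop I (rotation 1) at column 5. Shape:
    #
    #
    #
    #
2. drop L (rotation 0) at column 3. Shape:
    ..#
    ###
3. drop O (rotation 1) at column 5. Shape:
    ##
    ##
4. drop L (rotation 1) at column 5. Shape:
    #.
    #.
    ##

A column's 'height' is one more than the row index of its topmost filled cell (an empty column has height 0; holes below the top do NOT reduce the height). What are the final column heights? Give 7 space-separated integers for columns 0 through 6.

Answer: 0 0 0 5 5 11 9

Derivation:
Drop 1: I rot1 at col 5 lands with bottom-row=0; cleared 0 line(s) (total 0); column heights now [0 0 0 0 0 4 0], max=4
Drop 2: L rot0 at col 3 lands with bottom-row=4; cleared 0 line(s) (total 0); column heights now [0 0 0 5 5 6 0], max=6
Drop 3: O rot1 at col 5 lands with bottom-row=6; cleared 0 line(s) (total 0); column heights now [0 0 0 5 5 8 8], max=8
Drop 4: L rot1 at col 5 lands with bottom-row=8; cleared 0 line(s) (total 0); column heights now [0 0 0 5 5 11 9], max=11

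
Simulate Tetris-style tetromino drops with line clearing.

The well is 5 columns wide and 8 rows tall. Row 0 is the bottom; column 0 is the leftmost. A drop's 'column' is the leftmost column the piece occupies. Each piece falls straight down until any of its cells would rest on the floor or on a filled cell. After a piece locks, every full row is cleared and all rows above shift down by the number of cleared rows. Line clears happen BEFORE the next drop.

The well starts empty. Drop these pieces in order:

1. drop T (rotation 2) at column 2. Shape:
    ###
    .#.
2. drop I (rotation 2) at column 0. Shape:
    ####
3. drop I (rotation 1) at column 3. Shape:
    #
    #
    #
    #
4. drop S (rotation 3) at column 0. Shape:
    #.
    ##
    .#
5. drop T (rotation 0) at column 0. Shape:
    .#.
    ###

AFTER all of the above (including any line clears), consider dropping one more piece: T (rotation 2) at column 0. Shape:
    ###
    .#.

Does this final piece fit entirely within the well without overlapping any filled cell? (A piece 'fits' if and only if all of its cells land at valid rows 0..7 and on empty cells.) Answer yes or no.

Drop 1: T rot2 at col 2 lands with bottom-row=0; cleared 0 line(s) (total 0); column heights now [0 0 2 2 2], max=2
Drop 2: I rot2 at col 0 lands with bottom-row=2; cleared 0 line(s) (total 0); column heights now [3 3 3 3 2], max=3
Drop 3: I rot1 at col 3 lands with bottom-row=3; cleared 0 line(s) (total 0); column heights now [3 3 3 7 2], max=7
Drop 4: S rot3 at col 0 lands with bottom-row=3; cleared 0 line(s) (total 0); column heights now [6 5 3 7 2], max=7
Drop 5: T rot0 at col 0 lands with bottom-row=6; cleared 0 line(s) (total 0); column heights now [7 8 7 7 2], max=8
Test piece T rot2 at col 0 (width 3): heights before test = [7 8 7 7 2]; fits = False

Answer: no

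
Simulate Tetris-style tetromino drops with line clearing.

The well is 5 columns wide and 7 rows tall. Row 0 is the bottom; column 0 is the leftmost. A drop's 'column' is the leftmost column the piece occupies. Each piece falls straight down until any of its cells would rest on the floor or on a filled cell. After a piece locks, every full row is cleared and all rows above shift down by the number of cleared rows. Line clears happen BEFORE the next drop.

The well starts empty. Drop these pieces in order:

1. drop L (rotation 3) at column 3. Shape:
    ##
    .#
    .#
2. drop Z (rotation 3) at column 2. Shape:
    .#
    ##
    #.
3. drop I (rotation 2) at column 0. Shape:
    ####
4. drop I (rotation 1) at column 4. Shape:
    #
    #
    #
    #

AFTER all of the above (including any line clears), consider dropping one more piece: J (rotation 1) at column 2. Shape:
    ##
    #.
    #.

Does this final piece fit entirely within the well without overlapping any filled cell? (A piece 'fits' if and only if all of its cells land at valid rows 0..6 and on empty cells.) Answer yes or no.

Drop 1: L rot3 at col 3 lands with bottom-row=0; cleared 0 line(s) (total 0); column heights now [0 0 0 3 3], max=3
Drop 2: Z rot3 at col 2 lands with bottom-row=2; cleared 0 line(s) (total 0); column heights now [0 0 4 5 3], max=5
Drop 3: I rot2 at col 0 lands with bottom-row=5; cleared 0 line(s) (total 0); column heights now [6 6 6 6 3], max=6
Drop 4: I rot1 at col 4 lands with bottom-row=3; cleared 1 line(s) (total 1); column heights now [0 0 4 5 6], max=6
Test piece J rot1 at col 2 (width 2): heights before test = [0 0 4 5 6]; fits = True

Answer: yes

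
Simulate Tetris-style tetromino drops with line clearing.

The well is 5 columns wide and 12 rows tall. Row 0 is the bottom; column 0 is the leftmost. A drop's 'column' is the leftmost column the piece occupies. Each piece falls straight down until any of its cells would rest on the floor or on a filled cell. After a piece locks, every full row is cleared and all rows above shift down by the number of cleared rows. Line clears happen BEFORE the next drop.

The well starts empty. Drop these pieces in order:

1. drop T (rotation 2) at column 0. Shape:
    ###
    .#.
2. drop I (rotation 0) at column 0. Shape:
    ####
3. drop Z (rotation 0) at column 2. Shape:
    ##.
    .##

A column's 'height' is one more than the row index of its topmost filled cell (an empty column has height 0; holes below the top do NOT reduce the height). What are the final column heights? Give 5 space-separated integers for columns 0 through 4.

Drop 1: T rot2 at col 0 lands with bottom-row=0; cleared 0 line(s) (total 0); column heights now [2 2 2 0 0], max=2
Drop 2: I rot0 at col 0 lands with bottom-row=2; cleared 0 line(s) (total 0); column heights now [3 3 3 3 0], max=3
Drop 3: Z rot0 at col 2 lands with bottom-row=3; cleared 0 line(s) (total 0); column heights now [3 3 5 5 4], max=5

Answer: 3 3 5 5 4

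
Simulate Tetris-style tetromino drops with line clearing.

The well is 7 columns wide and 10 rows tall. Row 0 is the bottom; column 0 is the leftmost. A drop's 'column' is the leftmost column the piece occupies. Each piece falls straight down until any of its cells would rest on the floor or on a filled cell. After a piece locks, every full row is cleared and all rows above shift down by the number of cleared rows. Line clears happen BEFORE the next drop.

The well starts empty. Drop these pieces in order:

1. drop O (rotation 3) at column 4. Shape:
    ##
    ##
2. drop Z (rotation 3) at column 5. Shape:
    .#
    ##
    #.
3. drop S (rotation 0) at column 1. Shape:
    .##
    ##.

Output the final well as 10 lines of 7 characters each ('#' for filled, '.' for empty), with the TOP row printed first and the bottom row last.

Answer: .......
.......
.......
.......
.......
......#
.....##
.....#.
..####.
.##.##.

Derivation:
Drop 1: O rot3 at col 4 lands with bottom-row=0; cleared 0 line(s) (total 0); column heights now [0 0 0 0 2 2 0], max=2
Drop 2: Z rot3 at col 5 lands with bottom-row=2; cleared 0 line(s) (total 0); column heights now [0 0 0 0 2 4 5], max=5
Drop 3: S rot0 at col 1 lands with bottom-row=0; cleared 0 line(s) (total 0); column heights now [0 1 2 2 2 4 5], max=5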